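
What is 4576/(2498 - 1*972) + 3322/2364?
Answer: 3971759/901866 ≈ 4.4039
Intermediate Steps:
4576/(2498 - 1*972) + 3322/2364 = 4576/(2498 - 972) + 3322*(1/2364) = 4576/1526 + 1661/1182 = 4576*(1/1526) + 1661/1182 = 2288/763 + 1661/1182 = 3971759/901866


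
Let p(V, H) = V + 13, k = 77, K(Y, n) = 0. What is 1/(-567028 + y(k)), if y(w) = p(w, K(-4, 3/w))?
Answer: -1/566938 ≈ -1.7639e-6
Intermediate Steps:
p(V, H) = 13 + V
y(w) = 13 + w
1/(-567028 + y(k)) = 1/(-567028 + (13 + 77)) = 1/(-567028 + 90) = 1/(-566938) = -1/566938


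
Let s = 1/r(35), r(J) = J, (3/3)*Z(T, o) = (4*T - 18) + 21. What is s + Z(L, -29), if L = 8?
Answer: 1226/35 ≈ 35.029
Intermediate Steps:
Z(T, o) = 3 + 4*T (Z(T, o) = (4*T - 18) + 21 = (-18 + 4*T) + 21 = 3 + 4*T)
s = 1/35 ≈ 0.028571
s + Z(L, -29) = 1/35 + (3 + 4*8) = 1/35 + (3 + 32) = 1/35 + 35 = 1226/35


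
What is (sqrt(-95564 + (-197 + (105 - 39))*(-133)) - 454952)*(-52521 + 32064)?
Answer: 9306953064 - 1247877*I*sqrt(21) ≈ 9.3069e+9 - 5.7185e+6*I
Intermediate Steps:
(sqrt(-95564 + (-197 + (105 - 39))*(-133)) - 454952)*(-52521 + 32064) = (sqrt(-95564 + (-197 + 66)*(-133)) - 454952)*(-20457) = (sqrt(-95564 - 131*(-133)) - 454952)*(-20457) = (sqrt(-95564 + 17423) - 454952)*(-20457) = (sqrt(-78141) - 454952)*(-20457) = (61*I*sqrt(21) - 454952)*(-20457) = (-454952 + 61*I*sqrt(21))*(-20457) = 9306953064 - 1247877*I*sqrt(21)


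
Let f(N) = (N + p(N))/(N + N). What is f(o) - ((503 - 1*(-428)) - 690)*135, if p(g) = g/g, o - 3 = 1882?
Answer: -61327532/1885 ≈ -32535.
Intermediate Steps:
o = 1885 (o = 3 + 1882 = 1885)
p(g) = 1
f(N) = (1 + N)/(2*N) (f(N) = (N + 1)/(N + N) = (1 + N)/((2*N)) = (1 + N)*(1/(2*N)) = (1 + N)/(2*N))
f(o) - ((503 - 1*(-428)) - 690)*135 = (1/2)*(1 + 1885)/1885 - ((503 - 1*(-428)) - 690)*135 = (1/2)*(1/1885)*1886 - ((503 + 428) - 690)*135 = 943/1885 - (931 - 690)*135 = 943/1885 - 241*135 = 943/1885 - 1*32535 = 943/1885 - 32535 = -61327532/1885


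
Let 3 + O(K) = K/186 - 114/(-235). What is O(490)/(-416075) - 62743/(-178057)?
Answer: 51867423343181/147193556676375 ≈ 0.35238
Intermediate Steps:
O(K) = -591/235 + K/186 (O(K) = -3 + (K/186 - 114/(-235)) = -3 + (K*(1/186) - 114*(-1/235)) = -3 + (K/186 + 114/235) = -3 + (114/235 + K/186) = -591/235 + K/186)
O(490)/(-416075) - 62743/(-178057) = (-591/235 + (1/186)*490)/(-416075) - 62743/(-178057) = (-591/235 + 245/93)*(-1/416075) - 62743*(-1/178057) = (2612/21855)*(-1/416075) + 62743/178057 = -2612/9093319125 + 62743/178057 = 51867423343181/147193556676375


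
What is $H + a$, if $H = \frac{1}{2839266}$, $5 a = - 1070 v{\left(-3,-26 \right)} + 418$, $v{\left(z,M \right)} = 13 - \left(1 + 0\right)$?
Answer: $- \frac{35269362247}{14196330} \approx -2484.4$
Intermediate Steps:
$v{\left(z,M \right)} = 12$ ($v{\left(z,M \right)} = 13 - 1 = 12$)
$a = - \frac{12422}{5}$ ($a = \frac{\left(-1070\right) 12 + 418}{5} = \frac{-12840 + 418}{5} = \frac{1}{5} \left(-12422\right) = - \frac{12422}{5} \approx -2484.4$)
$H = \frac{1}{2839266} \approx 3.522 \cdot 10^{-7}$
$H + a = \frac{1}{2839266} - \frac{12422}{5} = - \frac{35269362247}{14196330}$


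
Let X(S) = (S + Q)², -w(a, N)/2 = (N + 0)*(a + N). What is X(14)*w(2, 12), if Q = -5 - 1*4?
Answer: -8400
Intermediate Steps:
Q = -9 (Q = -5 - 4 = -9)
w(a, N) = -2*N*(N + a) (w(a, N) = -2*(N + 0)*(a + N) = -2*N*(N + a))
X(S) = (-9 + S)² (X(S) = (S - 9)² = (-9 + S)²)
X(14)*w(2, 12) = (-9 + 14)²*(-2*12*(12 + 2)) = 5²*(-2*12*14) = 25*(-336) = -8400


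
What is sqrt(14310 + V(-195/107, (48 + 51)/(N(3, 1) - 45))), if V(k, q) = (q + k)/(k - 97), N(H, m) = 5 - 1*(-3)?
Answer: sqrt(547599551925486)/195619 ≈ 119.62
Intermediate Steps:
N(H, m) = 8 (N(H, m) = 5 + 3 = 8)
V(k, q) = (k + q)/(-97 + k)
sqrt(14310 + V(-195/107, (48 + 51)/(N(3, 1) - 45))) = sqrt(14310 + (-195/107 + (48 + 51)/(8 - 45))/(-97 - 195/107)) = sqrt(14310 + (-195*1/107 + 99/(-37))/(-97 - 195*1/107)) = sqrt(14310 + (-195/107 + 99*(-1/37))/(-97 - 195/107)) = sqrt(14310 + (-195/107 - 99/37)/(-10574/107)) = sqrt(14310 - 107/10574*(-17808/3959)) = sqrt(14310 + 8904/195619) = sqrt(2799316794/195619) = sqrt(547599551925486)/195619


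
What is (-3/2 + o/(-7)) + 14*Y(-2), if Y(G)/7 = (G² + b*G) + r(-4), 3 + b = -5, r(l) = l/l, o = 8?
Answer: 28775/14 ≈ 2055.4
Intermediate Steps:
r(l) = 1
b = -8 (b = -3 - 5 = -8)
Y(G) = 7 - 56*G + 7*G² (Y(G) = 7*((G² - 8*G) + 1) = 7*(1 + G² - 8*G) = 7 - 56*G + 7*G²)
(-3/2 + o/(-7)) + 14*Y(-2) = (-3/2 + 8/(-7)) + 14*(7 - 56*(-2) + 7*(-2)²) = (-3*½ + 8*(-⅐)) + 14*(7 + 112 + 7*4) = (-3/2 - 8/7) + 14*(7 + 112 + 28) = -37/14 + 14*147 = -37/14 + 2058 = 28775/14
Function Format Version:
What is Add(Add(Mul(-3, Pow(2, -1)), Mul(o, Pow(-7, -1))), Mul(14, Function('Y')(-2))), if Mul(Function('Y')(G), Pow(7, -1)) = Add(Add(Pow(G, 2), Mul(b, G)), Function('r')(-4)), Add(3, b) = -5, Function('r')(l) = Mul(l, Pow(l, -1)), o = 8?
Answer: Rational(28775, 14) ≈ 2055.4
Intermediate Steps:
Function('r')(l) = 1
b = -8 (b = Add(-3, -5) = -8)
Function('Y')(G) = Add(7, Mul(-56, G), Mul(7, Pow(G, 2))) (Function('Y')(G) = Mul(7, Add(Add(Pow(G, 2), Mul(-8, G)), 1)) = Mul(7, Add(1, Pow(G, 2), Mul(-8, G))) = Add(7, Mul(-56, G), Mul(7, Pow(G, 2))))
Add(Add(Mul(-3, Pow(2, -1)), Mul(o, Pow(-7, -1))), Mul(14, Function('Y')(-2))) = Add(Add(Mul(-3, Pow(2, -1)), Mul(8, Pow(-7, -1))), Mul(14, Add(7, Mul(-56, -2), Mul(7, Pow(-2, 2))))) = Add(Add(Mul(-3, Rational(1, 2)), Mul(8, Rational(-1, 7))), Mul(14, Add(7, 112, Mul(7, 4)))) = Add(Add(Rational(-3, 2), Rational(-8, 7)), Mul(14, Add(7, 112, 28))) = Add(Rational(-37, 14), Mul(14, 147)) = Add(Rational(-37, 14), 2058) = Rational(28775, 14)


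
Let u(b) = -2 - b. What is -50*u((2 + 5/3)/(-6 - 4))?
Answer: 245/3 ≈ 81.667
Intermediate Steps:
-50*u((2 + 5/3)/(-6 - 4)) = -50*(-2 - (2 + 5/3)/(-6 - 4)) = -50*(-2 - (2 + 5*(1/3))/(-10)) = -50*(-2 - (2 + 5/3)*(-1)/10) = -50*(-2 - 11*(-1)/(3*10)) = -50*(-2 - 1*(-11/30)) = -50*(-2 + 11/30) = -50*(-49/30) = 245/3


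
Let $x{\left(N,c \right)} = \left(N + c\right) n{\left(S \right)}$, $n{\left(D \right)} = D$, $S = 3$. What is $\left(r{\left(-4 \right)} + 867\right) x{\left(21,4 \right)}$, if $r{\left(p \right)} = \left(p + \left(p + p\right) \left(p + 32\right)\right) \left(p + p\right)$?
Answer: $201825$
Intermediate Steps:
$x{\left(N,c \right)} = 3 N + 3 c$ ($x{\left(N,c \right)} = \left(N + c\right) 3 = 3 N + 3 c$)
$r{\left(p \right)} = 2 p \left(p + 2 p \left(32 + p\right)\right)$ ($r{\left(p \right)} = \left(p + 2 p \left(32 + p\right)\right) 2 p = 2 p \left(p + 2 p \left(32 + p\right)\right)$)
$\left(r{\left(-4 \right)} + 867\right) x{\left(21,4 \right)} = \left(\left(-4\right)^{2} \left(130 + 4 \left(-4\right)\right) + 867\right) \left(3 \cdot 21 + 3 \cdot 4\right) = \left(16 \left(130 - 16\right) + 867\right) \left(63 + 12\right) = \left(16 \cdot 114 + 867\right) 75 = \left(1824 + 867\right) 75 = 2691 \cdot 75 = 201825$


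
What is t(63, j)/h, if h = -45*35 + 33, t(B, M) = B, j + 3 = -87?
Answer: -21/514 ≈ -0.040856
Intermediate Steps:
j = -90 (j = -3 - 87 = -90)
h = -1542 (h = -1575 + 33 = -1542)
t(63, j)/h = 63/(-1542) = 63*(-1/1542) = -21/514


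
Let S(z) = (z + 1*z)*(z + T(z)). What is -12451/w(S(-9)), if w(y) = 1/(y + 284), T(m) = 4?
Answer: -4656674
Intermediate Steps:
S(z) = 2*z*(4 + z) (S(z) = (z + 1*z)*(z + 4) = (z + z)*(4 + z) = (2*z)*(4 + z) = 2*z*(4 + z))
w(y) = 1/(284 + y)
-12451/w(S(-9)) = -12451/(1/(284 + 2*(-9)*(4 - 9))) = -12451/(1/(284 + 2*(-9)*(-5))) = -12451/(1/(284 + 90)) = -12451/(1/374) = -12451/1/374 = -12451*374 = -4656674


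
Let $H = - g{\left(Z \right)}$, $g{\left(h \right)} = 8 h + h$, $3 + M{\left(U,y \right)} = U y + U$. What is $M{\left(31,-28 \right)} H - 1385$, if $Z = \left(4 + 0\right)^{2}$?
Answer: $119575$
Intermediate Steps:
$M{\left(U,y \right)} = -3 + U + U y$ ($M{\left(U,y \right)} = -3 + \left(U y + U\right) = -3 + \left(U + U y\right) = -3 + U + U y$)
$Z = 16$ ($Z = 4^{2} = 16$)
$g{\left(h \right)} = 9 h$
$H = -144$ ($H = - 9 \cdot 16 = \left(-1\right) 144 = -144$)
$M{\left(31,-28 \right)} H - 1385 = \left(-3 + 31 + 31 \left(-28\right)\right) \left(-144\right) - 1385 = \left(-3 + 31 - 868\right) \left(-144\right) - 1385 = \left(-840\right) \left(-144\right) - 1385 = 120960 - 1385 = 119575$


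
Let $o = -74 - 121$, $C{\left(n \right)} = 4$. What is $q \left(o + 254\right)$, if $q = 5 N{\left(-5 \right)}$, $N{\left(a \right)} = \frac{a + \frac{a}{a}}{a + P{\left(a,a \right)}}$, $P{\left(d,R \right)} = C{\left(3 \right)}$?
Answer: $1180$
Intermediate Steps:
$o = -195$
$P{\left(d,R \right)} = 4$
$N{\left(a \right)} = \frac{1 + a}{4 + a}$ ($N{\left(a \right)} = \frac{a + \frac{a}{a}}{a + 4} = \frac{a + 1}{4 + a} = \frac{1 + a}{4 + a}$)
$q = 20$ ($q = 5 \frac{1 - 5}{4 - 5} = 5 \frac{1}{-1} \left(-4\right) = 5 \left(\left(-1\right) \left(-4\right)\right) = 5 \cdot 4 = 20$)
$q \left(o + 254\right) = 20 \left(-195 + 254\right) = 20 \cdot 59 = 1180$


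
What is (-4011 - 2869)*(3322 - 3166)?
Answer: -1073280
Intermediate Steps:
(-4011 - 2869)*(3322 - 3166) = -6880*156 = -1073280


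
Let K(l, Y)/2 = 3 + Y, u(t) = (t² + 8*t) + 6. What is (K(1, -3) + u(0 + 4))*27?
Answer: 1458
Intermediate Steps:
u(t) = 6 + t² + 8*t
K(l, Y) = 6 + 2*Y (K(l, Y) = 2*(3 + Y) = 6 + 2*Y)
(K(1, -3) + u(0 + 4))*27 = ((6 + 2*(-3)) + (6 + (0 + 4)² + 8*(0 + 4)))*27 = ((6 - 6) + (6 + 4² + 8*4))*27 = (0 + (6 + 16 + 32))*27 = (0 + 54)*27 = 54*27 = 1458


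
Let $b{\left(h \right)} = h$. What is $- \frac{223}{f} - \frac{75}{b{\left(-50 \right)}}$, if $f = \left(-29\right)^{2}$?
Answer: $\frac{2077}{1682} \approx 1.2348$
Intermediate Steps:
$f = 841$
$- \frac{223}{f} - \frac{75}{b{\left(-50 \right)}} = - \frac{223}{841} - \frac{75}{-50} = \left(-223\right) \frac{1}{841} - - \frac{3}{2} = - \frac{223}{841} + \frac{3}{2} = \frac{2077}{1682}$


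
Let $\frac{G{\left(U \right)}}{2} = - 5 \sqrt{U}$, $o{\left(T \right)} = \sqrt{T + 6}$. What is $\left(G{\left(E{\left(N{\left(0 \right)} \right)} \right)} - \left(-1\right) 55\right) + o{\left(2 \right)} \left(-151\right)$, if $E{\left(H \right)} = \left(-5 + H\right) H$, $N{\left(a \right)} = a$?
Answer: $55 - 302 \sqrt{2} \approx -372.09$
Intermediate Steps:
$o{\left(T \right)} = \sqrt{6 + T}$
$E{\left(H \right)} = H \left(-5 + H\right)$
$G{\left(U \right)} = - 10 \sqrt{U}$ ($G{\left(U \right)} = 2 \left(- 5 \sqrt{U}\right) = - 10 \sqrt{U}$)
$\left(G{\left(E{\left(N{\left(0 \right)} \right)} \right)} - \left(-1\right) 55\right) + o{\left(2 \right)} \left(-151\right) = \left(- 10 \sqrt{0 \left(-5 + 0\right)} - \left(-1\right) 55\right) + \sqrt{6 + 2} \left(-151\right) = \left(- 10 \sqrt{0 \left(-5\right)} - -55\right) + \sqrt{8} \left(-151\right) = \left(- 10 \sqrt{0} + 55\right) + 2 \sqrt{2} \left(-151\right) = \left(\left(-10\right) 0 + 55\right) - 302 \sqrt{2} = \left(0 + 55\right) - 302 \sqrt{2} = 55 - 302 \sqrt{2}$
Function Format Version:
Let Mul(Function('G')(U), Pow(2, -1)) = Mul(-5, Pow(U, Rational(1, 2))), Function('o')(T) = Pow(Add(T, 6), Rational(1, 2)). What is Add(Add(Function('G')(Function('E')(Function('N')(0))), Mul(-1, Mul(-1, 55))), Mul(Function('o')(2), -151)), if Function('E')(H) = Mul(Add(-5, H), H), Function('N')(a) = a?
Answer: Add(55, Mul(-302, Pow(2, Rational(1, 2)))) ≈ -372.09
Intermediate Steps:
Function('o')(T) = Pow(Add(6, T), Rational(1, 2))
Function('E')(H) = Mul(H, Add(-5, H))
Function('G')(U) = Mul(-10, Pow(U, Rational(1, 2))) (Function('G')(U) = Mul(2, Mul(-5, Pow(U, Rational(1, 2)))) = Mul(-10, Pow(U, Rational(1, 2))))
Add(Add(Function('G')(Function('E')(Function('N')(0))), Mul(-1, Mul(-1, 55))), Mul(Function('o')(2), -151)) = Add(Add(Mul(-10, Pow(Mul(0, Add(-5, 0)), Rational(1, 2))), Mul(-1, Mul(-1, 55))), Mul(Pow(Add(6, 2), Rational(1, 2)), -151)) = Add(Add(Mul(-10, Pow(Mul(0, -5), Rational(1, 2))), Mul(-1, -55)), Mul(Pow(8, Rational(1, 2)), -151)) = Add(Add(Mul(-10, Pow(0, Rational(1, 2))), 55), Mul(Mul(2, Pow(2, Rational(1, 2))), -151)) = Add(Add(Mul(-10, 0), 55), Mul(-302, Pow(2, Rational(1, 2)))) = Add(Add(0, 55), Mul(-302, Pow(2, Rational(1, 2)))) = Add(55, Mul(-302, Pow(2, Rational(1, 2))))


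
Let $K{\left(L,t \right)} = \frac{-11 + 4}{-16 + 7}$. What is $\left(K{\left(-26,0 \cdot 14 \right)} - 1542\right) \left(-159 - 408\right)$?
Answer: $873873$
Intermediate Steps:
$K{\left(L,t \right)} = \frac{7}{9}$ ($K{\left(L,t \right)} = - \frac{7}{-9} = \left(-7\right) \left(- \frac{1}{9}\right) = \frac{7}{9}$)
$\left(K{\left(-26,0 \cdot 14 \right)} - 1542\right) \left(-159 - 408\right) = \left(\frac{7}{9} - 1542\right) \left(-159 - 408\right) = \left(- \frac{13871}{9}\right) \left(-567\right) = 873873$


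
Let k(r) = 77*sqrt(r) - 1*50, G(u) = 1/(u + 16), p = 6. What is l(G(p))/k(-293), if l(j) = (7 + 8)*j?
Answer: -125/6378889 - 35*I*sqrt(293)/1159798 ≈ -1.9596e-5 - 0.00051656*I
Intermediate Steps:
G(u) = 1/(16 + u)
l(j) = 15*j
k(r) = -50 + 77*sqrt(r) (k(r) = 77*sqrt(r) - 50 = -50 + 77*sqrt(r))
l(G(p))/k(-293) = (15/(16 + 6))/(-50 + 77*sqrt(-293)) = (15/22)/(-50 + 77*(I*sqrt(293))) = (15*(1/22))/(-50 + 77*I*sqrt(293)) = 15/(22*(-50 + 77*I*sqrt(293)))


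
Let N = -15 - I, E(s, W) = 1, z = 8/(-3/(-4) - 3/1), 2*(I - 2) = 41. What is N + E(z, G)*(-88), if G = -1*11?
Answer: -251/2 ≈ -125.50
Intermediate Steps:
G = -11
I = 45/2 (I = 2 + (½)*41 = 2 + 41/2 = 45/2 ≈ 22.500)
z = -32/9 (z = 8/(-3*(-¼) - 3*1) = 8/(¾ - 3) = 8/(-9/4) = 8*(-4/9) = -32/9 ≈ -3.5556)
N = -75/2 (N = -15 - 1*45/2 = -15 - 45/2 = -75/2 ≈ -37.500)
N + E(z, G)*(-88) = -75/2 + 1*(-88) = -75/2 - 88 = -251/2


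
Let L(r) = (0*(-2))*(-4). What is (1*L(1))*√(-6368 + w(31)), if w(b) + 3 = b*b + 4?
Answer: 0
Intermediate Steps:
L(r) = 0 (L(r) = 0*(-4) = 0)
w(b) = 1 + b² (w(b) = -3 + (b*b + 4) = -3 + (b² + 4) = -3 + (4 + b²) = 1 + b²)
(1*L(1))*√(-6368 + w(31)) = (1*0)*√(-6368 + (1 + 31²)) = 0*√(-6368 + (1 + 961)) = 0*√(-6368 + 962) = 0*√(-5406) = 0*(I*√5406) = 0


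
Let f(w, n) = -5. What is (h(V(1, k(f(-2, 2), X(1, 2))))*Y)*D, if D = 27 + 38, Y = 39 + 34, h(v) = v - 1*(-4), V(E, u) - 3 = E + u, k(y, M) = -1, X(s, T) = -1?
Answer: 33215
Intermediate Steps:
V(E, u) = 3 + E + u (V(E, u) = 3 + (E + u) = 3 + E + u)
h(v) = 4 + v (h(v) = v + 4 = 4 + v)
Y = 73
D = 65
(h(V(1, k(f(-2, 2), X(1, 2))))*Y)*D = ((4 + (3 + 1 - 1))*73)*65 = ((4 + 3)*73)*65 = (7*73)*65 = 511*65 = 33215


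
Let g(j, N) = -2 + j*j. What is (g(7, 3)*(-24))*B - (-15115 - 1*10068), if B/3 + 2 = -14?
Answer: 79327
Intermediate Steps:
B = -48 (B = -6 + 3*(-14) = -6 - 42 = -48)
g(j, N) = -2 + j²
(g(7, 3)*(-24))*B - (-15115 - 1*10068) = ((-2 + 7²)*(-24))*(-48) - (-15115 - 1*10068) = ((-2 + 49)*(-24))*(-48) - (-15115 - 10068) = (47*(-24))*(-48) - 1*(-25183) = -1128*(-48) + 25183 = 54144 + 25183 = 79327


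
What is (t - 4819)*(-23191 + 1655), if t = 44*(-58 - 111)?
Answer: 263923680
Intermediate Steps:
t = -7436 (t = 44*(-169) = -7436)
(t - 4819)*(-23191 + 1655) = (-7436 - 4819)*(-23191 + 1655) = -12255*(-21536) = 263923680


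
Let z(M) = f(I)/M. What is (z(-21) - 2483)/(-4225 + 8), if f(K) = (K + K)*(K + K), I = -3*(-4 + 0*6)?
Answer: 17573/29519 ≈ 0.59531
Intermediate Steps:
I = 12 (I = -3*(-4 + 0) = -3*(-4) = 12)
f(K) = 4*K² (f(K) = (2*K)*(2*K) = 4*K²)
z(M) = 576/M (z(M) = (4*12²)/M = (4*144)/M = 576/M)
(z(-21) - 2483)/(-4225 + 8) = (576/(-21) - 2483)/(-4225 + 8) = (576*(-1/21) - 2483)/(-4217) = (-192/7 - 2483)*(-1/4217) = -17573/7*(-1/4217) = 17573/29519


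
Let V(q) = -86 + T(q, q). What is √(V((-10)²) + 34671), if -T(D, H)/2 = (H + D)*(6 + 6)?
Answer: √29785 ≈ 172.58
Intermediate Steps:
T(D, H) = -24*D - 24*H (T(D, H) = -2*(H + D)*(6 + 6) = -2*(D + H)*12 = -2*(12*D + 12*H) = -24*D - 24*H)
V(q) = -86 - 48*q (V(q) = -86 + (-24*q - 24*q) = -86 - 48*q)
√(V((-10)²) + 34671) = √((-86 - 48*(-10)²) + 34671) = √((-86 - 48*100) + 34671) = √((-86 - 4800) + 34671) = √(-4886 + 34671) = √29785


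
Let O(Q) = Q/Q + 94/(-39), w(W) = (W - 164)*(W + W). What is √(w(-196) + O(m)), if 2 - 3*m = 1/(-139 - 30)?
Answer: 5*√8585655/39 ≈ 375.66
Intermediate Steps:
m = 113/169 (m = ⅔ - 1/(3*(-139 - 30)) = ⅔ - ⅓/(-169) = ⅔ - ⅓*(-1/169) = ⅔ + 1/507 = 113/169 ≈ 0.66864)
w(W) = 2*W*(-164 + W) (w(W) = (-164 + W)*(2*W) = 2*W*(-164 + W))
O(Q) = -55/39 (O(Q) = 1 + 94*(-1/39) = 1 - 94/39 = -55/39)
√(w(-196) + O(m)) = √(2*(-196)*(-164 - 196) - 55/39) = √(2*(-196)*(-360) - 55/39) = √(141120 - 55/39) = √(5503625/39) = 5*√8585655/39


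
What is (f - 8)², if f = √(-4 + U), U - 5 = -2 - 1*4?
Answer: (8 - I*√5)² ≈ 59.0 - 35.777*I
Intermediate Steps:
U = -1 (U = 5 + (-2 - 1*4) = 5 + (-2 - 4) = 5 - 6 = -1)
f = I*√5 (f = √(-4 - 1) = √(-5) = I*√5 ≈ 2.2361*I)
(f - 8)² = (I*√5 - 8)² = (-8 + I*√5)²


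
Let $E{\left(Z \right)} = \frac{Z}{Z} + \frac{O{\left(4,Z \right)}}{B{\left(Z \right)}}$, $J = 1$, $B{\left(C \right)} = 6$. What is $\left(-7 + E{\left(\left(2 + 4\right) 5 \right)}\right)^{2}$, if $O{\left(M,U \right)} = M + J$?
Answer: $\frac{961}{36} \approx 26.694$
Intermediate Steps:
$O{\left(M,U \right)} = 1 + M$ ($O{\left(M,U \right)} = M + 1 = 1 + M$)
$E{\left(Z \right)} = \frac{11}{6}$ ($E{\left(Z \right)} = \frac{Z}{Z} + \frac{1 + 4}{6} = 1 + 5 \cdot \frac{1}{6} = 1 + \frac{5}{6} = \frac{11}{6}$)
$\left(-7 + E{\left(\left(2 + 4\right) 5 \right)}\right)^{2} = \left(-7 + \frac{11}{6}\right)^{2} = \left(- \frac{31}{6}\right)^{2} = \frac{961}{36}$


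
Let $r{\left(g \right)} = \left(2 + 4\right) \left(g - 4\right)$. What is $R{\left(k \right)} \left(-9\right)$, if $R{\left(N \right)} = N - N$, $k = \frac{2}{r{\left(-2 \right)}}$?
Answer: $0$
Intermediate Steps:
$r{\left(g \right)} = -24 + 6 g$ ($r{\left(g \right)} = 6 \left(-4 + g\right) = -24 + 6 g$)
$k = - \frac{1}{18}$ ($k = \frac{2}{-24 + 6 \left(-2\right)} = \frac{2}{-24 - 12} = \frac{2}{-36} = 2 \left(- \frac{1}{36}\right) = - \frac{1}{18} \approx -0.055556$)
$R{\left(N \right)} = 0$
$R{\left(k \right)} \left(-9\right) = 0 \left(-9\right) = 0$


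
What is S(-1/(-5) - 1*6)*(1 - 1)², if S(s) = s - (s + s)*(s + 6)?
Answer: 0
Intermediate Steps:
S(s) = s - 2*s*(6 + s)
S(-1/(-5) - 1*6)*(1 - 1)² = (-(-1/(-5) - 1*6)*(11 + 2*(-1/(-5) - 1*6)))*(1 - 1)² = -(-1*(-⅕) - 6)*(11 + 2*(-1*(-⅕) - 6))*0² = -(⅕ - 6)*(11 + 2*(⅕ - 6))*0 = -1*(-29/5)*(11 + 2*(-29/5))*0 = -1*(-29/5)*(11 - 58/5)*0 = -1*(-29/5)*(-⅗)*0 = -87/25*0 = 0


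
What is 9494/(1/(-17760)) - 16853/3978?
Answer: -670744281173/3978 ≈ -1.6861e+8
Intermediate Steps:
9494/(1/(-17760)) - 16853/3978 = 9494/(-1/17760) - 16853*1/3978 = 9494*(-17760) - 16853/3978 = -168613440 - 16853/3978 = -670744281173/3978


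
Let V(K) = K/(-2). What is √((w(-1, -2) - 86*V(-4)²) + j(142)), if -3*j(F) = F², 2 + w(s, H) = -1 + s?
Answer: 2*I*√15906/3 ≈ 84.079*I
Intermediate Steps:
V(K) = -K/2 (V(K) = K*(-½) = -K/2)
w(s, H) = -3 + s (w(s, H) = -2 + (-1 + s) = -3 + s)
j(F) = -F²/3
√((w(-1, -2) - 86*V(-4)²) + j(142)) = √(((-3 - 1) - 86*(-½*(-4))²) - ⅓*142²) = √((-4 - 86*2²) - ⅓*20164) = √((-4 - 86*4) - 20164/3) = √((-4 - 344) - 20164/3) = √(-348 - 20164/3) = √(-21208/3) = 2*I*√15906/3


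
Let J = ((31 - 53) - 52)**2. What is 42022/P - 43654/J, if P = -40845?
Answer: -1006580051/111833610 ≈ -9.0007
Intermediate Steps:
J = 5476 (J = (-22 - 52)**2 = (-74)**2 = 5476)
42022/P - 43654/J = 42022/(-40845) - 43654/5476 = 42022*(-1/40845) - 43654*1/5476 = -42022/40845 - 21827/2738 = -1006580051/111833610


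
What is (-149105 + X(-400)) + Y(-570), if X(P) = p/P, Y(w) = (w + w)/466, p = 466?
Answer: -6948461289/46600 ≈ -1.4911e+5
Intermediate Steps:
Y(w) = w/233 (Y(w) = (2*w)*(1/466) = w/233)
X(P) = 466/P
(-149105 + X(-400)) + Y(-570) = (-149105 + 466/(-400)) + (1/233)*(-570) = (-149105 + 466*(-1/400)) - 570/233 = (-149105 - 233/200) - 570/233 = -29821233/200 - 570/233 = -6948461289/46600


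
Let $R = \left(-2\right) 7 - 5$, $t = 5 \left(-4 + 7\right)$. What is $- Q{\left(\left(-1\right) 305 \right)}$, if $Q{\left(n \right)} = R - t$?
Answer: $34$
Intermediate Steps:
$t = 15$ ($t = 5 \cdot 3 = 15$)
$R = -19$ ($R = -14 - 5 = -19$)
$Q{\left(n \right)} = -34$ ($Q{\left(n \right)} = -19 - 15 = -34$)
$- Q{\left(\left(-1\right) 305 \right)} = \left(-1\right) \left(-34\right) = 34$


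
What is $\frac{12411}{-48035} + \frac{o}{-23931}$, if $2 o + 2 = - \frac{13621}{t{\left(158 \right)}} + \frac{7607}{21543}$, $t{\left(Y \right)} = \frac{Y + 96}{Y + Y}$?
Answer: $\frac{602064248016743}{6290114338124370} \approx 0.095716$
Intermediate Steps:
$t{\left(Y \right)} = \frac{96 + Y}{2 Y}$
$o = - \frac{46367583907}{5471922}$ ($o = -1 + \frac{- \frac{13621}{\frac{1}{2} \cdot \frac{1}{158} \left(96 + 158\right)} + \frac{7607}{21543}}{2} = -1 + \frac{- \frac{13621}{\frac{1}{2} \cdot \frac{1}{158} \cdot 254} + 7607 \cdot \frac{1}{21543}}{2} = -1 + \frac{- \frac{13621}{\frac{127}{158}} + \frac{7607}{21543}}{2} = -1 + \frac{\left(-13621\right) \frac{158}{127} + \frac{7607}{21543}}{2} = -1 + \frac{- \frac{2152118}{127} + \frac{7607}{21543}}{2} = -1 + \frac{1}{2} \left(- \frac{46362111985}{2735961}\right) = -1 - \frac{46362111985}{5471922} = - \frac{46367583907}{5471922} \approx -8473.7$)
$\frac{12411}{-48035} + \frac{o}{-23931} = \frac{12411}{-48035} - \frac{46367583907}{5471922 \left(-23931\right)} = 12411 \left(- \frac{1}{48035}\right) - - \frac{46367583907}{130948565382} = - \frac{12411}{48035} + \frac{46367583907}{130948565382} = \frac{602064248016743}{6290114338124370}$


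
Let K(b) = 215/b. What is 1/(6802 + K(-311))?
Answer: 311/2115207 ≈ 0.00014703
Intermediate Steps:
1/(6802 + K(-311)) = 1/(6802 + 215/(-311)) = 1/(6802 + 215*(-1/311)) = 1/(6802 - 215/311) = 1/(2115207/311) = 311/2115207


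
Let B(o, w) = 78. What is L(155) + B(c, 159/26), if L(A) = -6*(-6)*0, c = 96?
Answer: 78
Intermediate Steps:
L(A) = 0 (L(A) = 36*0 = 0)
L(155) + B(c, 159/26) = 0 + 78 = 78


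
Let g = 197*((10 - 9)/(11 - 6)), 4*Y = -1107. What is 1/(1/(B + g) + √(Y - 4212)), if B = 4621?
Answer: 11651/243731585698 - 407237403*I*√1995/1218657928490 ≈ 4.7803e-8 - 0.014926*I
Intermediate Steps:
Y = -1107/4 (Y = (¼)*(-1107) = -1107/4 ≈ -276.75)
g = 197/5 (g = 197*(1/5) = 197*(1*(⅕)) = 197*(⅕) = 197/5 ≈ 39.400)
1/(1/(B + g) + √(Y - 4212)) = 1/(1/(4621 + 197/5) + √(-1107/4 - 4212)) = 1/(1/(23302/5) + √(-17955/4)) = 1/(5/23302 + 3*I*√1995/2)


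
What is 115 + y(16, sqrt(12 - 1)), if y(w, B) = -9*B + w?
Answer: 131 - 9*sqrt(11) ≈ 101.15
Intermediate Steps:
y(w, B) = w - 9*B
115 + y(16, sqrt(12 - 1)) = 115 + (16 - 9*sqrt(12 - 1)) = 115 + (16 - 9*sqrt(11)) = 131 - 9*sqrt(11)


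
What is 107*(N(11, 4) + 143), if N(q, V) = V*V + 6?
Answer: 17655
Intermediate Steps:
N(q, V) = 6 + V² (N(q, V) = V² + 6 = 6 + V²)
107*(N(11, 4) + 143) = 107*((6 + 4²) + 143) = 107*((6 + 16) + 143) = 107*(22 + 143) = 107*165 = 17655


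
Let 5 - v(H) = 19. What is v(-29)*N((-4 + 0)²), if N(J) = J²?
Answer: -3584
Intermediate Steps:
v(H) = -14 (v(H) = 5 - 1*19 = 5 - 19 = -14)
v(-29)*N((-4 + 0)²) = -14*(-4 + 0)⁴ = -14*((-4)²)² = -14*16² = -14*256 = -3584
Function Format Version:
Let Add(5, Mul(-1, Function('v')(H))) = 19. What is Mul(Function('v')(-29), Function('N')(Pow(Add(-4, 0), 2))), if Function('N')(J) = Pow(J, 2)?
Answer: -3584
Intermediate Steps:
Function('v')(H) = -14 (Function('v')(H) = Add(5, Mul(-1, 19)) = Add(5, -19) = -14)
Mul(Function('v')(-29), Function('N')(Pow(Add(-4, 0), 2))) = Mul(-14, Pow(Pow(Add(-4, 0), 2), 2)) = Mul(-14, Pow(Pow(-4, 2), 2)) = Mul(-14, Pow(16, 2)) = Mul(-14, 256) = -3584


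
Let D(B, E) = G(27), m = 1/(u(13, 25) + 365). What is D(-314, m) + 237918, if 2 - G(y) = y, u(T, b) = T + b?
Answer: 237893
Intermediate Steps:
m = 1/403 (m = 1/((13 + 25) + 365) = 1/(38 + 365) = 1/403 ≈ 0.0024814)
G(y) = 2 - y
D(B, E) = -25 (D(B, E) = 2 - 1*27 = 2 - 27 = -25)
D(-314, m) + 237918 = -25 + 237918 = 237893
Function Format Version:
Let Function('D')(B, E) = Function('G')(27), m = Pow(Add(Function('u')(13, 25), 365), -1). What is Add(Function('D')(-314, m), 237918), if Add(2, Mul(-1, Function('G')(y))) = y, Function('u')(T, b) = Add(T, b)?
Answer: 237893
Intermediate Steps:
m = Rational(1, 403) (m = Pow(Add(Add(13, 25), 365), -1) = Pow(Add(38, 365), -1) = Pow(403, -1) = Rational(1, 403) ≈ 0.0024814)
Function('G')(y) = Add(2, Mul(-1, y))
Function('D')(B, E) = -25 (Function('D')(B, E) = Add(2, Mul(-1, 27)) = Add(2, -27) = -25)
Add(Function('D')(-314, m), 237918) = Add(-25, 237918) = 237893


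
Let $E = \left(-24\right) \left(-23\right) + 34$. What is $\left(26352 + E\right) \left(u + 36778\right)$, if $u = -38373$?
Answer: $-42966110$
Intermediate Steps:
$E = 586$ ($E = 552 + 34 = 586$)
$\left(26352 + E\right) \left(u + 36778\right) = \left(26352 + 586\right) \left(-38373 + 36778\right) = 26938 \left(-1595\right) = -42966110$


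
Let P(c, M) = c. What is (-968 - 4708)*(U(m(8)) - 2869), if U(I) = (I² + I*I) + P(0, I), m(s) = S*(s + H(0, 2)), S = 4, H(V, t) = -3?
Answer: 11743644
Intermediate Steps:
m(s) = -12 + 4*s (m(s) = 4*(s - 3) = 4*(-3 + s) = -12 + 4*s)
U(I) = 2*I² (U(I) = (I² + I*I) + 0 = (I² + I²) + 0 = 2*I² + 0 = 2*I²)
(-968 - 4708)*(U(m(8)) - 2869) = (-968 - 4708)*(2*(-12 + 4*8)² - 2869) = -5676*(2*(-12 + 32)² - 2869) = -5676*(2*20² - 2869) = -5676*(2*400 - 2869) = -5676*(800 - 2869) = -5676*(-2069) = 11743644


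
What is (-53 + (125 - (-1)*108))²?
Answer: 32400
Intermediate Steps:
(-53 + (125 - (-1)*108))² = (-53 + (125 - 1*(-108)))² = (-53 + (125 + 108))² = (-53 + 233)² = 180² = 32400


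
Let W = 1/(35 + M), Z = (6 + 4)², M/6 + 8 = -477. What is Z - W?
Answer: 287501/2875 ≈ 100.00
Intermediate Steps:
M = -2910 (M = -48 + 6*(-477) = -48 - 2862 = -2910)
Z = 100 (Z = 10² = 100)
W = -1/2875 (W = 1/(35 - 2910) = 1/(-2875) = -1/2875 ≈ -0.00034783)
Z - W = 100 - 1*(-1/2875) = 100 + 1/2875 = 287501/2875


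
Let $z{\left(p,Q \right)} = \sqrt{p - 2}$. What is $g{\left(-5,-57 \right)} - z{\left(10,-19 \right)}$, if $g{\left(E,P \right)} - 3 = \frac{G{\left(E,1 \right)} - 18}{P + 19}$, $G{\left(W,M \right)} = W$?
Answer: $\frac{137}{38} - 2 \sqrt{2} \approx 0.77684$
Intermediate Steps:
$z{\left(p,Q \right)} = \sqrt{-2 + p}$
$g{\left(E,P \right)} = 3 + \frac{-18 + E}{19 + P}$ ($g{\left(E,P \right)} = 3 + \frac{E - 18}{P + 19} = 3 + \frac{-18 + E}{19 + P}$)
$g{\left(-5,-57 \right)} - z{\left(10,-19 \right)} = \frac{39 - 5 + 3 \left(-57\right)}{19 - 57} - \sqrt{-2 + 10} = \frac{39 - 5 - 171}{-38} - \sqrt{8} = \left(- \frac{1}{38}\right) \left(-137\right) - 2 \sqrt{2} = \frac{137}{38} - 2 \sqrt{2}$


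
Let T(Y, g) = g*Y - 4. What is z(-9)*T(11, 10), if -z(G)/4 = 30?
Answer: -12720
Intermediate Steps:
T(Y, g) = -4 + Y*g (T(Y, g) = Y*g - 4 = -4 + Y*g)
z(G) = -120 (z(G) = -4*30 = -120)
z(-9)*T(11, 10) = -120*(-4 + 11*10) = -120*(-4 + 110) = -120*106 = -12720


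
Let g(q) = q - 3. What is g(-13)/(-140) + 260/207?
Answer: 9928/7245 ≈ 1.3703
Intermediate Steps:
g(q) = -3 + q
g(-13)/(-140) + 260/207 = (-3 - 13)/(-140) + 260/207 = -16*(-1/140) + 260*(1/207) = 4/35 + 260/207 = 9928/7245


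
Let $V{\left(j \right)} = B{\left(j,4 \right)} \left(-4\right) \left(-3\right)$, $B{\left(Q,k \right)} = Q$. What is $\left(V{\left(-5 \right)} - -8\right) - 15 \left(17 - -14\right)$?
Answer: $-517$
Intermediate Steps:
$V{\left(j \right)} = 12 j$ ($V{\left(j \right)} = j \left(-4\right) \left(-3\right) = - 4 j \left(-3\right) = 12 j$)
$\left(V{\left(-5 \right)} - -8\right) - 15 \left(17 - -14\right) = \left(12 \left(-5\right) - -8\right) - 15 \left(17 - -14\right) = \left(-60 + 8\right) - 15 \left(17 + 14\right) = -52 - 465 = -517$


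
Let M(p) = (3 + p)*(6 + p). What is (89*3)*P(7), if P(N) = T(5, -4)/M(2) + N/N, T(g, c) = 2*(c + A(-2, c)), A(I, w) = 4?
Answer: 267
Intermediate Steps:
T(g, c) = 8 + 2*c (T(g, c) = 2*(c + 4) = 2*(4 + c) = 8 + 2*c)
P(N) = 1 (P(N) = (8 + 2*(-4))/(18 + 2² + 9*2) + N/N = (8 - 8)/(18 + 4 + 18) + 1 = 0/40 + 1 = 0*(1/40) + 1 = 0 + 1 = 1)
(89*3)*P(7) = (89*3)*1 = 267*1 = 267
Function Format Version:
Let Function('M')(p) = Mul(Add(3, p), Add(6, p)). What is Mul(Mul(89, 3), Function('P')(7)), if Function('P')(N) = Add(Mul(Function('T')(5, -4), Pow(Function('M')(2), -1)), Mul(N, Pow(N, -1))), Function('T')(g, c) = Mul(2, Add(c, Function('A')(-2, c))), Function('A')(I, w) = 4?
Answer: 267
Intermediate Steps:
Function('T')(g, c) = Add(8, Mul(2, c)) (Function('T')(g, c) = Mul(2, Add(c, 4)) = Mul(2, Add(4, c)) = Add(8, Mul(2, c)))
Function('P')(N) = 1 (Function('P')(N) = Add(Mul(Add(8, Mul(2, -4)), Pow(Add(18, Pow(2, 2), Mul(9, 2)), -1)), Mul(N, Pow(N, -1))) = Add(Mul(Add(8, -8), Pow(Add(18, 4, 18), -1)), 1) = Add(Mul(0, Pow(40, -1)), 1) = Add(Mul(0, Rational(1, 40)), 1) = Add(0, 1) = 1)
Mul(Mul(89, 3), Function('P')(7)) = Mul(Mul(89, 3), 1) = Mul(267, 1) = 267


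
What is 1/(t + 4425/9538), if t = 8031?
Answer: 9538/76604103 ≈ 0.00012451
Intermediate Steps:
1/(t + 4425/9538) = 1/(8031 + 4425/9538) = 1/(76604103/9538) = 9538/76604103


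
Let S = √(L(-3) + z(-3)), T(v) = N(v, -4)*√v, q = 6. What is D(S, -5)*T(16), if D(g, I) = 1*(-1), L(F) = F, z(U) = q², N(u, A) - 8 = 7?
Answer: -60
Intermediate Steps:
N(u, A) = 15 (N(u, A) = 8 + 7 = 15)
z(U) = 36 (z(U) = 6² = 36)
T(v) = 15*√v
S = √33 (S = √(-3 + 36) = √33 ≈ 5.7446)
D(g, I) = -1
D(S, -5)*T(16) = -15*√16 = -15*4 = -1*60 = -60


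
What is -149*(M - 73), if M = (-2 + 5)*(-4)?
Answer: 12665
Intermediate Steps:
M = -12 (M = 3*(-4) = -12)
-149*(M - 73) = -149*(-12 - 73) = -149*(-85) = 12665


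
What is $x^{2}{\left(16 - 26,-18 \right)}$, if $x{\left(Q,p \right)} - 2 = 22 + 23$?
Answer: $2209$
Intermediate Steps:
$x{\left(Q,p \right)} = 47$ ($x{\left(Q,p \right)} = 2 + \left(22 + 23\right) = 2 + 45 = 47$)
$x^{2}{\left(16 - 26,-18 \right)} = 47^{2} = 2209$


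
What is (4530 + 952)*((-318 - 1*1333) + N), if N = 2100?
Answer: 2461418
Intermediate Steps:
(4530 + 952)*((-318 - 1*1333) + N) = (4530 + 952)*((-318 - 1*1333) + 2100) = 5482*((-318 - 1333) + 2100) = 5482*(-1651 + 2100) = 5482*449 = 2461418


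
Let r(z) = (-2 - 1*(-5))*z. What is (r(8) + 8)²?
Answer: 1024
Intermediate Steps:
r(z) = 3*z (r(z) = (-2 + 5)*z = 3*z)
(r(8) + 8)² = (3*8 + 8)² = (24 + 8)² = 32² = 1024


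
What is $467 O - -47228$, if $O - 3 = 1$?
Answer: $49096$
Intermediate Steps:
$O = 4$ ($O = 3 + 1 = 4$)
$467 O - -47228 = 467 \cdot 4 - -47228 = 1868 + 47228 = 49096$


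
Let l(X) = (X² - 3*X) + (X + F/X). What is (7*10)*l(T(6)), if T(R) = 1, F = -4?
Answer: -350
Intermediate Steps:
l(X) = X² - 4/X - 2*X (l(X) = (X² - 3*X) + (X - 4/X) = X² - 4/X - 2*X)
(7*10)*l(T(6)) = (7*10)*((-4 + 1²*(-2 + 1))/1) = 70*(1*(-4 + 1*(-1))) = 70*(1*(-4 - 1)) = 70*(1*(-5)) = 70*(-5) = -350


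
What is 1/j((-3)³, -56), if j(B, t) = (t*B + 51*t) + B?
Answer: -1/1371 ≈ -0.00072939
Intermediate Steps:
j(B, t) = B + 51*t + B*t (j(B, t) = (B*t + 51*t) + B = (51*t + B*t) + B = B + 51*t + B*t)
1/j((-3)³, -56) = 1/((-3)³ + 51*(-56) + (-3)³*(-56)) = 1/(-27 - 2856 - 27*(-56)) = 1/(-27 - 2856 + 1512) = 1/(-1371) = -1/1371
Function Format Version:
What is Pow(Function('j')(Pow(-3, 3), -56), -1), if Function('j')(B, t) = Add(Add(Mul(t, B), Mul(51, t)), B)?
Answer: Rational(-1, 1371) ≈ -0.00072939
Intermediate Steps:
Function('j')(B, t) = Add(B, Mul(51, t), Mul(B, t)) (Function('j')(B, t) = Add(Add(Mul(B, t), Mul(51, t)), B) = Add(Add(Mul(51, t), Mul(B, t)), B) = Add(B, Mul(51, t), Mul(B, t)))
Pow(Function('j')(Pow(-3, 3), -56), -1) = Pow(Add(Pow(-3, 3), Mul(51, -56), Mul(Pow(-3, 3), -56)), -1) = Pow(Add(-27, -2856, Mul(-27, -56)), -1) = Pow(Add(-27, -2856, 1512), -1) = Pow(-1371, -1) = Rational(-1, 1371)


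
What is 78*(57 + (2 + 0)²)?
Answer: 4758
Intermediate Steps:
78*(57 + (2 + 0)²) = 78*(57 + 2²) = 78*(57 + 4) = 78*61 = 4758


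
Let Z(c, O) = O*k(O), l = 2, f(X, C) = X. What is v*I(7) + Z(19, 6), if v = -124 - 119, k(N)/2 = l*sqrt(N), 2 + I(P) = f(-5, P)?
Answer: 1701 + 24*sqrt(6) ≈ 1759.8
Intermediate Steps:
I(P) = -7 (I(P) = -2 - 5 = -7)
k(N) = 4*sqrt(N) (k(N) = 2*(2*sqrt(N)) = 4*sqrt(N))
Z(c, O) = 4*O**(3/2) (Z(c, O) = O*(4*sqrt(O)) = 4*O**(3/2))
v = -243
v*I(7) + Z(19, 6) = -243*(-7) + 4*6**(3/2) = 1701 + 4*(6*sqrt(6)) = 1701 + 24*sqrt(6)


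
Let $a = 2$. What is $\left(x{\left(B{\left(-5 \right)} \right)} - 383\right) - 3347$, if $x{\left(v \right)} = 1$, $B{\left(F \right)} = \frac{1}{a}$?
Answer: $-3729$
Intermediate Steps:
$B{\left(F \right)} = \frac{1}{2}$
$\left(x{\left(B{\left(-5 \right)} \right)} - 383\right) - 3347 = \left(1 - 383\right) - 3347 = -382 - 3347 = -3729$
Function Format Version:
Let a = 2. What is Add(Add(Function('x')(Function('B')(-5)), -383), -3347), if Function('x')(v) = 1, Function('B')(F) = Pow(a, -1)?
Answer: -3729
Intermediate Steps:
Function('B')(F) = Rational(1, 2) (Function('B')(F) = Pow(2, -1) = Rational(1, 2))
Add(Add(Function('x')(Function('B')(-5)), -383), -3347) = Add(Add(1, -383), -3347) = Add(-382, -3347) = -3729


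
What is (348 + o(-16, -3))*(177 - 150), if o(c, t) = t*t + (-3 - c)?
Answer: 9990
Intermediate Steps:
o(c, t) = -3 + t**2 - c (o(c, t) = t**2 + (-3 - c) = -3 + t**2 - c)
(348 + o(-16, -3))*(177 - 150) = (348 + (-3 + (-3)**2 - 1*(-16)))*(177 - 150) = (348 + (-3 + 9 + 16))*27 = (348 + 22)*27 = 370*27 = 9990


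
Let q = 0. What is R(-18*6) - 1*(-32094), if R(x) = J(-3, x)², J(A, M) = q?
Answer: 32094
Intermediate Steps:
J(A, M) = 0
R(x) = 0 (R(x) = 0² = 0)
R(-18*6) - 1*(-32094) = 0 - 1*(-32094) = 0 + 32094 = 32094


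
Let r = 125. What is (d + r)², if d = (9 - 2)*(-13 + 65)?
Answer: 239121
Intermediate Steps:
d = 364 (d = 7*52 = 364)
(d + r)² = (364 + 125)² = 489² = 239121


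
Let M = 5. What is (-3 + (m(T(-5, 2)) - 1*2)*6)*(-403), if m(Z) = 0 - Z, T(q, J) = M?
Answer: 18135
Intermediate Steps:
T(q, J) = 5
m(Z) = -Z
(-3 + (m(T(-5, 2)) - 1*2)*6)*(-403) = (-3 + (-1*5 - 1*2)*6)*(-403) = (-3 + (-5 - 2)*6)*(-403) = (-3 - 7*6)*(-403) = (-3 - 42)*(-403) = -45*(-403) = 18135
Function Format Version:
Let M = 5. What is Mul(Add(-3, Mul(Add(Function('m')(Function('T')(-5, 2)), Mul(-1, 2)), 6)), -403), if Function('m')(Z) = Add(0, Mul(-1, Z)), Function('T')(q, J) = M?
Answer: 18135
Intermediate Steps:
Function('T')(q, J) = 5
Function('m')(Z) = Mul(-1, Z)
Mul(Add(-3, Mul(Add(Function('m')(Function('T')(-5, 2)), Mul(-1, 2)), 6)), -403) = Mul(Add(-3, Mul(Add(Mul(-1, 5), Mul(-1, 2)), 6)), -403) = Mul(Add(-3, Mul(Add(-5, -2), 6)), -403) = Mul(Add(-3, Mul(-7, 6)), -403) = Mul(Add(-3, -42), -403) = Mul(-45, -403) = 18135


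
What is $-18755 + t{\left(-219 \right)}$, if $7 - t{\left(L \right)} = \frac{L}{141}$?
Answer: $- \frac{881083}{47} \approx -18746.0$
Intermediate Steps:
$t{\left(L \right)} = 7 - \frac{L}{141}$
$-18755 + t{\left(-219 \right)} = -18755 + \left(7 - - \frac{73}{47}\right) = -18755 + \left(7 + \frac{73}{47}\right) = -18755 + \frac{402}{47} = - \frac{881083}{47}$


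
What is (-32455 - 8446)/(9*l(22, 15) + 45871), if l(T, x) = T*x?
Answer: -40901/48841 ≈ -0.83743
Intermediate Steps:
(-32455 - 8446)/(9*l(22, 15) + 45871) = (-32455 - 8446)/(9*(22*15) + 45871) = -40901/(9*330 + 45871) = -40901/(2970 + 45871) = -40901/48841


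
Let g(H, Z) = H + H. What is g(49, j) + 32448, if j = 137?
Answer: 32546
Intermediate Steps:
g(H, Z) = 2*H
g(49, j) + 32448 = 2*49 + 32448 = 98 + 32448 = 32546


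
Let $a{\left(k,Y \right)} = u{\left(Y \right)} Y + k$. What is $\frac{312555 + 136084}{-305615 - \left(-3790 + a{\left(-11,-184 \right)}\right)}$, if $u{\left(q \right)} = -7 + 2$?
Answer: $- \frac{448639}{302734} \approx -1.482$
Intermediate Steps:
$u{\left(q \right)} = -5$
$a{\left(k,Y \right)} = k - 5 Y$ ($a{\left(k,Y \right)} = - 5 Y + k = k - 5 Y$)
$\frac{312555 + 136084}{-305615 - \left(-3790 + a{\left(-11,-184 \right)}\right)} = \frac{312555 + 136084}{-305615 + \left(\left(38 \cdot 100 - 10\right) - \left(-11 - -920\right)\right)} = \frac{448639}{-305615 + \left(\left(3800 - 10\right) - \left(-11 + 920\right)\right)} = \frac{448639}{-305615 + \left(3790 - 909\right)} = \frac{448639}{-305615 + 2881} = \frac{448639}{-302734} = 448639 \left(- \frac{1}{302734}\right) = - \frac{448639}{302734}$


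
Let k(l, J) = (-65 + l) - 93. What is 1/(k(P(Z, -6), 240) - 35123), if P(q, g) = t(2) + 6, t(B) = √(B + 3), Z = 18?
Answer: -7055/248865124 - √5/1244325620 ≈ -2.8350e-5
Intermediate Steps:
t(B) = √(3 + B)
P(q, g) = 6 + √5 (P(q, g) = √(3 + 2) + 6 = √5 + 6 = 6 + √5)
k(l, J) = -158 + l
1/(k(P(Z, -6), 240) - 35123) = 1/((-158 + (6 + √5)) - 35123) = 1/((-152 + √5) - 35123) = 1/(-35275 + √5)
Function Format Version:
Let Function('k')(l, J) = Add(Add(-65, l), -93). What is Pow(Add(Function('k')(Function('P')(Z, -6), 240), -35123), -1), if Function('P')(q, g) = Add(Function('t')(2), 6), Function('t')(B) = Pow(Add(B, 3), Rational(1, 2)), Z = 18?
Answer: Add(Rational(-7055, 248865124), Mul(Rational(-1, 1244325620), Pow(5, Rational(1, 2)))) ≈ -2.8350e-5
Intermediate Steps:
Function('t')(B) = Pow(Add(3, B), Rational(1, 2))
Function('P')(q, g) = Add(6, Pow(5, Rational(1, 2))) (Function('P')(q, g) = Add(Pow(Add(3, 2), Rational(1, 2)), 6) = Add(Pow(5, Rational(1, 2)), 6) = Add(6, Pow(5, Rational(1, 2))))
Function('k')(l, J) = Add(-158, l)
Pow(Add(Function('k')(Function('P')(Z, -6), 240), -35123), -1) = Pow(Add(Add(-158, Add(6, Pow(5, Rational(1, 2)))), -35123), -1) = Pow(Add(Add(-152, Pow(5, Rational(1, 2))), -35123), -1) = Pow(Add(-35275, Pow(5, Rational(1, 2))), -1)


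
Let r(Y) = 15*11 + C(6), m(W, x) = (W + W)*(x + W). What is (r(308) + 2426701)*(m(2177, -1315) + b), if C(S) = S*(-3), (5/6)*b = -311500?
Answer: 8201163935104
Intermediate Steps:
m(W, x) = 2*W*(W + x) (m(W, x) = (2*W)*(W + x) = 2*W*(W + x))
b = -373800 (b = (6/5)*(-311500) = -373800)
C(S) = -3*S
r(Y) = 147 (r(Y) = 15*11 - 3*6 = 165 - 18 = 147)
(r(308) + 2426701)*(m(2177, -1315) + b) = (147 + 2426701)*(2*2177*(2177 - 1315) - 373800) = 2426848*(2*2177*862 - 373800) = 2426848*(3753148 - 373800) = 2426848*3379348 = 8201163935104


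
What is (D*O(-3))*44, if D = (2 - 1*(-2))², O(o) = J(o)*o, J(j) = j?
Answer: 6336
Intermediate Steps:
O(o) = o² (O(o) = o*o = o²)
D = 16 (D = (2 + 2)² = 4² = 16)
(D*O(-3))*44 = (16*(-3)²)*44 = (16*9)*44 = 144*44 = 6336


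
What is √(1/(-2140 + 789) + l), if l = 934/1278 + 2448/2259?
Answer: √9462281562796006/72228513 ≈ 1.3468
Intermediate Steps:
l = 291025/160389 (l = 934*(1/1278) + 2448*(1/2259) = 467/639 + 272/251 = 291025/160389 ≈ 1.8145)
√(1/(-2140 + 789) + l) = √(1/(-2140 + 789) + 291025/160389) = √(1/(-1351) + 291025/160389) = √(-1/1351 + 291025/160389) = √(393014386/216685539) = √9462281562796006/72228513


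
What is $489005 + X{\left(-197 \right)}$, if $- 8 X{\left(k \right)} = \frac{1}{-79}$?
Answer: $\frac{309051161}{632} \approx 4.8901 \cdot 10^{5}$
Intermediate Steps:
$X{\left(k \right)} = \frac{1}{632}$ ($X{\left(k \right)} = - \frac{1}{8 \left(-79\right)} = \left(- \frac{1}{8}\right) \left(- \frac{1}{79}\right) = \frac{1}{632}$)
$489005 + X{\left(-197 \right)} = 489005 + \frac{1}{632} = \frac{309051161}{632}$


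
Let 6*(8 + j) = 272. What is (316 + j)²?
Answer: 1123600/9 ≈ 1.2484e+5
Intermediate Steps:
j = 112/3 (j = -8 + (⅙)*272 = -8 + 136/3 = 112/3 ≈ 37.333)
(316 + j)² = (316 + 112/3)² = (1060/3)² = 1123600/9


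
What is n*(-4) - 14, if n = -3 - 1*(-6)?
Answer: -26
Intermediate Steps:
n = 3 (n = -3 + 6 = 3)
n*(-4) - 14 = 3*(-4) - 14 = -12 - 14 = -26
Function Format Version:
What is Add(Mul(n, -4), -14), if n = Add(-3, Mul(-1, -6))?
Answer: -26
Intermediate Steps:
n = 3 (n = Add(-3, 6) = 3)
Add(Mul(n, -4), -14) = Add(Mul(3, -4), -14) = Add(-12, -14) = -26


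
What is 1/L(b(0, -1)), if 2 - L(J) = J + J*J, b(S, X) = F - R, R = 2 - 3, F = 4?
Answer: -1/28 ≈ -0.035714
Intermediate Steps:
R = -1
b(S, X) = 5 (b(S, X) = 4 - 1*(-1) = 4 + 1 = 5)
L(J) = 2 - J - J**2 (L(J) = 2 - (J + J*J) = 2 - (J + J**2) = 2 + (-J - J**2) = 2 - J - J**2)
1/L(b(0, -1)) = 1/(2 - 1*5 - 1*5**2) = 1/(2 - 5 - 1*25) = 1/(2 - 5 - 25) = 1/(-28) = -1/28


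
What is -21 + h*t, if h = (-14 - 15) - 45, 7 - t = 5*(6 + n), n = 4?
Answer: 3161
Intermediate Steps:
t = -43 (t = 7 - 5*(6 + 4) = 7 - 5*10 = 7 - 1*50 = 7 - 50 = -43)
h = -74 (h = -29 - 45 = -74)
-21 + h*t = -21 - 74*(-43) = -21 + 3182 = 3161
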